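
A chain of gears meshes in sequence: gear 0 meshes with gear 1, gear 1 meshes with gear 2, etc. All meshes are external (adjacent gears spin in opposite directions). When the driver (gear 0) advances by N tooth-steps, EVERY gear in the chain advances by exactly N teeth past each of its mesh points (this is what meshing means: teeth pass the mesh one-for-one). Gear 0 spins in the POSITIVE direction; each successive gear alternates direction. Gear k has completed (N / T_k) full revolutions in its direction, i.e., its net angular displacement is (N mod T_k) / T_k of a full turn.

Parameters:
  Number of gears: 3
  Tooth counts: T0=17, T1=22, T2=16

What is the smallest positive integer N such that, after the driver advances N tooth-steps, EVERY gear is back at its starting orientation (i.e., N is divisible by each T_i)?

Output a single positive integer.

Gear k returns to start when N is a multiple of T_k.
All gears at start simultaneously when N is a common multiple of [17, 22, 16]; the smallest such N is lcm(17, 22, 16).
Start: lcm = T0 = 17
Fold in T1=22: gcd(17, 22) = 1; lcm(17, 22) = 17 * 22 / 1 = 374 / 1 = 374
Fold in T2=16: gcd(374, 16) = 2; lcm(374, 16) = 374 * 16 / 2 = 5984 / 2 = 2992
Full cycle length = 2992

Answer: 2992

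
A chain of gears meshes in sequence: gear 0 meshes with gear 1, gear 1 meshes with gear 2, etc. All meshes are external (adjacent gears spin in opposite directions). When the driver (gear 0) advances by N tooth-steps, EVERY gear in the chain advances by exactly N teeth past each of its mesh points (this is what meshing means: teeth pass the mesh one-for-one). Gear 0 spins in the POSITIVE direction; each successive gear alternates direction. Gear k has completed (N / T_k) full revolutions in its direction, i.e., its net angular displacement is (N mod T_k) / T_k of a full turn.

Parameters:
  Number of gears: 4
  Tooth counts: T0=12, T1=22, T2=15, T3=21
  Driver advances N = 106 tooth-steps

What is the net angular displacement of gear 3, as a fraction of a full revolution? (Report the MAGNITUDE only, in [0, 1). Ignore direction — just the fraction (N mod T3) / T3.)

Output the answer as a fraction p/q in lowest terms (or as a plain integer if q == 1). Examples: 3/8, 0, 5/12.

Chain of 4 gears, tooth counts: [12, 22, 15, 21]
  gear 0: T0=12, direction=positive, advance = 106 mod 12 = 10 teeth = 10/12 turn
  gear 1: T1=22, direction=negative, advance = 106 mod 22 = 18 teeth = 18/22 turn
  gear 2: T2=15, direction=positive, advance = 106 mod 15 = 1 teeth = 1/15 turn
  gear 3: T3=21, direction=negative, advance = 106 mod 21 = 1 teeth = 1/21 turn
Gear 3: 106 mod 21 = 1
Fraction = 1 / 21 = 1/21 (gcd(1,21)=1) = 1/21

Answer: 1/21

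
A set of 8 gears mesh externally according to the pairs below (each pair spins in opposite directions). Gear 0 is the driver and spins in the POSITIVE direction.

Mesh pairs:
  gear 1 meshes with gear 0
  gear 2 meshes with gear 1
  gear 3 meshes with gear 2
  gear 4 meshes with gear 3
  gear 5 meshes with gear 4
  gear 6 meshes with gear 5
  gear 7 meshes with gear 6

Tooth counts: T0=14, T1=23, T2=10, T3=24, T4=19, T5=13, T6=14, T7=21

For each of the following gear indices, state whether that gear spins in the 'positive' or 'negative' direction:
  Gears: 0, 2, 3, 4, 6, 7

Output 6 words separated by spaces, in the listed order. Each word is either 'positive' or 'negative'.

Gear 0 (driver): positive (depth 0)
  gear 1: meshes with gear 0 -> depth 1 -> negative (opposite of gear 0)
  gear 2: meshes with gear 1 -> depth 2 -> positive (opposite of gear 1)
  gear 3: meshes with gear 2 -> depth 3 -> negative (opposite of gear 2)
  gear 4: meshes with gear 3 -> depth 4 -> positive (opposite of gear 3)
  gear 5: meshes with gear 4 -> depth 5 -> negative (opposite of gear 4)
  gear 6: meshes with gear 5 -> depth 6 -> positive (opposite of gear 5)
  gear 7: meshes with gear 6 -> depth 7 -> negative (opposite of gear 6)
Queried indices 0, 2, 3, 4, 6, 7 -> positive, positive, negative, positive, positive, negative

Answer: positive positive negative positive positive negative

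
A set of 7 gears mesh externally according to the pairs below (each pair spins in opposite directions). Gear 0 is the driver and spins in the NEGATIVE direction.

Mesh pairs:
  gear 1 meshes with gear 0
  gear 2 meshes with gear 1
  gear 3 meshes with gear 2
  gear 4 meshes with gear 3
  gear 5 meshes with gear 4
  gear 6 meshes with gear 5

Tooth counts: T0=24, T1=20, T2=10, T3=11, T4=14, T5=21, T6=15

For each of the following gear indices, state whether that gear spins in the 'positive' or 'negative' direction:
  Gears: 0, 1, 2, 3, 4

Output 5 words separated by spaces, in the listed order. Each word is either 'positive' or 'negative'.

Gear 0 (driver): negative (depth 0)
  gear 1: meshes with gear 0 -> depth 1 -> positive (opposite of gear 0)
  gear 2: meshes with gear 1 -> depth 2 -> negative (opposite of gear 1)
  gear 3: meshes with gear 2 -> depth 3 -> positive (opposite of gear 2)
  gear 4: meshes with gear 3 -> depth 4 -> negative (opposite of gear 3)
  gear 5: meshes with gear 4 -> depth 5 -> positive (opposite of gear 4)
  gear 6: meshes with gear 5 -> depth 6 -> negative (opposite of gear 5)
Queried indices 0, 1, 2, 3, 4 -> negative, positive, negative, positive, negative

Answer: negative positive negative positive negative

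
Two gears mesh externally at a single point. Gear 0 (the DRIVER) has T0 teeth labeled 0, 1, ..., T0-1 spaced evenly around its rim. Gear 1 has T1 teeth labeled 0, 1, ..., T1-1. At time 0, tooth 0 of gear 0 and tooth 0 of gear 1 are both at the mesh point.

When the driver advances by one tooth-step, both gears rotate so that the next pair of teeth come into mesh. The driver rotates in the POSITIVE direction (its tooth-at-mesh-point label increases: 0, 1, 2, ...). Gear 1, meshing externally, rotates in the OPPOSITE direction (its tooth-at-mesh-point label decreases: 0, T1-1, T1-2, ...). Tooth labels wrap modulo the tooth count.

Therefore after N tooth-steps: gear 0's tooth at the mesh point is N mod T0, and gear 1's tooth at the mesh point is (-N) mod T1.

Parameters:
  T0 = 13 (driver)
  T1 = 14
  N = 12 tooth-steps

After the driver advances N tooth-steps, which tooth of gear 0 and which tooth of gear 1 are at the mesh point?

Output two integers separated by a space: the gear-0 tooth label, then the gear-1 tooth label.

Gear 0 (driver, T0=13): tooth at mesh = N mod T0
  12 = 0 * 13 + 12, so 12 mod 13 = 12
  gear 0 tooth = 12
Gear 1 (driven, T1=14): tooth at mesh = (-N) mod T1
  12 = 0 * 14 + 12, so 12 mod 14 = 12
  (-12) mod 14 = (-12) mod 14 = 14 - 12 = 2
Mesh after 12 steps: gear-0 tooth 12 meets gear-1 tooth 2

Answer: 12 2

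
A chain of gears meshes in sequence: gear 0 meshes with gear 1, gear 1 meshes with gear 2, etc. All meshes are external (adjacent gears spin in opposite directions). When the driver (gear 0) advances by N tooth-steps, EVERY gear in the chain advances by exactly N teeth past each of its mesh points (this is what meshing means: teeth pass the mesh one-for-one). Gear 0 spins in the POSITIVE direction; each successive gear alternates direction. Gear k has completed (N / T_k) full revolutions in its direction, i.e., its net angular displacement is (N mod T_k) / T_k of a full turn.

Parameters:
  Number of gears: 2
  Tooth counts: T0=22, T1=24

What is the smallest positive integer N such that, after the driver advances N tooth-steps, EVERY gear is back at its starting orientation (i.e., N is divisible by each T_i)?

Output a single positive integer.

Answer: 264

Derivation:
Gear k returns to start when N is a multiple of T_k.
All gears at start simultaneously when N is a common multiple of [22, 24]; the smallest such N is lcm(22, 24).
Start: lcm = T0 = 22
Fold in T1=24: gcd(22, 24) = 2; lcm(22, 24) = 22 * 24 / 2 = 528 / 2 = 264
Full cycle length = 264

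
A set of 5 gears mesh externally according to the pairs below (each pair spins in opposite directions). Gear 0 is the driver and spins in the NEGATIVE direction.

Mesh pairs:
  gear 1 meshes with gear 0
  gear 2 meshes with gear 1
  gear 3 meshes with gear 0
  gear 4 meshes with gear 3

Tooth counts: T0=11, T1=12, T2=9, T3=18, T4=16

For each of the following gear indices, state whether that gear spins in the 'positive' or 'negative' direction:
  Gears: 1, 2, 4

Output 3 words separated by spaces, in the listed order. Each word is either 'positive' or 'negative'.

Answer: positive negative negative

Derivation:
Gear 0 (driver): negative (depth 0)
  gear 1: meshes with gear 0 -> depth 1 -> positive (opposite of gear 0)
  gear 2: meshes with gear 1 -> depth 2 -> negative (opposite of gear 1)
  gear 3: meshes with gear 0 -> depth 1 -> positive (opposite of gear 0)
  gear 4: meshes with gear 3 -> depth 2 -> negative (opposite of gear 3)
Queried indices 1, 2, 4 -> positive, negative, negative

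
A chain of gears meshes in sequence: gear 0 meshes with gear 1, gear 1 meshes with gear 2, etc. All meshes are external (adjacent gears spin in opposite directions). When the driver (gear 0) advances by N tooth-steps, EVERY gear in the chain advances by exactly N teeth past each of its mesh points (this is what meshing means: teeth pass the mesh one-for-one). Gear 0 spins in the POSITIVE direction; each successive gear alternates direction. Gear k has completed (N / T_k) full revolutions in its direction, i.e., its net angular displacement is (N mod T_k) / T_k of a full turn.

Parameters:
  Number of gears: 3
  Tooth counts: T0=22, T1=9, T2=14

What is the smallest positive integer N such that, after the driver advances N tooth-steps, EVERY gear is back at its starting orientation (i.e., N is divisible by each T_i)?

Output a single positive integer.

Gear k returns to start when N is a multiple of T_k.
All gears at start simultaneously when N is a common multiple of [22, 9, 14]; the smallest such N is lcm(22, 9, 14).
Start: lcm = T0 = 22
Fold in T1=9: gcd(22, 9) = 1; lcm(22, 9) = 22 * 9 / 1 = 198 / 1 = 198
Fold in T2=14: gcd(198, 14) = 2; lcm(198, 14) = 198 * 14 / 2 = 2772 / 2 = 1386
Full cycle length = 1386

Answer: 1386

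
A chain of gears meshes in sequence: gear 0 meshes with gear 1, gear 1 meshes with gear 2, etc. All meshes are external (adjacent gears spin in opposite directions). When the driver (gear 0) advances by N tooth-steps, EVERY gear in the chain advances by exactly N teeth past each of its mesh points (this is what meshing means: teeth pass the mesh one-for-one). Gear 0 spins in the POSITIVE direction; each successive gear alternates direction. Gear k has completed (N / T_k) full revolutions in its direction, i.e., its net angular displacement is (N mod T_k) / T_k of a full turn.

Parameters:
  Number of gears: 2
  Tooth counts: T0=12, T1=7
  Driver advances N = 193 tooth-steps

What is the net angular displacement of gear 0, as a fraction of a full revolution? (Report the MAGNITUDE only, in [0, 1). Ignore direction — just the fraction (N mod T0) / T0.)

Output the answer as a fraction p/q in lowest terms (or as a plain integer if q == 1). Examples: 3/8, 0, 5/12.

Answer: 1/12

Derivation:
Chain of 2 gears, tooth counts: [12, 7]
  gear 0: T0=12, direction=positive, advance = 193 mod 12 = 1 teeth = 1/12 turn
  gear 1: T1=7, direction=negative, advance = 193 mod 7 = 4 teeth = 4/7 turn
Gear 0: 193 mod 12 = 1
Fraction = 1 / 12 = 1/12 (gcd(1,12)=1) = 1/12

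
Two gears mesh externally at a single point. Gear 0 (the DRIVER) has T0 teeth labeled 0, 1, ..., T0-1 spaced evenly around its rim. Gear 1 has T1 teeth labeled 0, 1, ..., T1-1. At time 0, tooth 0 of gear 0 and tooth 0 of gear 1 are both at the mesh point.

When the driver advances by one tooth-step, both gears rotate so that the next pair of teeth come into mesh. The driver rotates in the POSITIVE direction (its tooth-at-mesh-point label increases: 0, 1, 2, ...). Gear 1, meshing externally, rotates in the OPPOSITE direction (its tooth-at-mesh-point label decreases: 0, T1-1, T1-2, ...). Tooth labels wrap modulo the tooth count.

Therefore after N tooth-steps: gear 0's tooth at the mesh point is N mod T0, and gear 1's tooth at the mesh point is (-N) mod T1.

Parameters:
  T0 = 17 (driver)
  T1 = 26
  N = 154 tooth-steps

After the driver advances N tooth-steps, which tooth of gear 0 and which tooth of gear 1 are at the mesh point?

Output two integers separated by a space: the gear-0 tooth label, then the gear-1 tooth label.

Gear 0 (driver, T0=17): tooth at mesh = N mod T0
  154 = 9 * 17 + 1, so 154 mod 17 = 1
  gear 0 tooth = 1
Gear 1 (driven, T1=26): tooth at mesh = (-N) mod T1
  154 = 5 * 26 + 24, so 154 mod 26 = 24
  (-154) mod 26 = (-24) mod 26 = 26 - 24 = 2
Mesh after 154 steps: gear-0 tooth 1 meets gear-1 tooth 2

Answer: 1 2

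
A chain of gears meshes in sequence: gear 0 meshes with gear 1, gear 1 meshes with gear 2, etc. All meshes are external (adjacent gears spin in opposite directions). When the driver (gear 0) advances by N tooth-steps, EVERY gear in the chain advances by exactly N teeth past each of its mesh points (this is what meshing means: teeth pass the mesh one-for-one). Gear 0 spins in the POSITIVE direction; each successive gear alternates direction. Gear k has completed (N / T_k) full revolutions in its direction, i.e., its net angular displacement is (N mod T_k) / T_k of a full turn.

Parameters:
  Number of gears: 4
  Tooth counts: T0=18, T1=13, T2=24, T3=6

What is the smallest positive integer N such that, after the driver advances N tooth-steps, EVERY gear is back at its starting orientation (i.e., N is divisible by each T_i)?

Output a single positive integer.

Gear k returns to start when N is a multiple of T_k.
All gears at start simultaneously when N is a common multiple of [18, 13, 24, 6]; the smallest such N is lcm(18, 13, 24, 6).
Start: lcm = T0 = 18
Fold in T1=13: gcd(18, 13) = 1; lcm(18, 13) = 18 * 13 / 1 = 234 / 1 = 234
Fold in T2=24: gcd(234, 24) = 6; lcm(234, 24) = 234 * 24 / 6 = 5616 / 6 = 936
Fold in T3=6: gcd(936, 6) = 6; lcm(936, 6) = 936 * 6 / 6 = 5616 / 6 = 936
Full cycle length = 936

Answer: 936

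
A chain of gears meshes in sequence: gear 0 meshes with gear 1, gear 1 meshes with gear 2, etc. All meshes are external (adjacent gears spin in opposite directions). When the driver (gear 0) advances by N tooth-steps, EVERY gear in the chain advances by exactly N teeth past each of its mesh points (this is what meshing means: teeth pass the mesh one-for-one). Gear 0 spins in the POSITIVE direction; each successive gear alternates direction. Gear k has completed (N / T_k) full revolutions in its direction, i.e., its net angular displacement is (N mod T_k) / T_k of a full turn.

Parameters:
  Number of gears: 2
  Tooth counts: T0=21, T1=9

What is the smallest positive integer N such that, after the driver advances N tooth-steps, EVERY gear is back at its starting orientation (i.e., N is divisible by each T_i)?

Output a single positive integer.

Answer: 63

Derivation:
Gear k returns to start when N is a multiple of T_k.
All gears at start simultaneously when N is a common multiple of [21, 9]; the smallest such N is lcm(21, 9).
Start: lcm = T0 = 21
Fold in T1=9: gcd(21, 9) = 3; lcm(21, 9) = 21 * 9 / 3 = 189 / 3 = 63
Full cycle length = 63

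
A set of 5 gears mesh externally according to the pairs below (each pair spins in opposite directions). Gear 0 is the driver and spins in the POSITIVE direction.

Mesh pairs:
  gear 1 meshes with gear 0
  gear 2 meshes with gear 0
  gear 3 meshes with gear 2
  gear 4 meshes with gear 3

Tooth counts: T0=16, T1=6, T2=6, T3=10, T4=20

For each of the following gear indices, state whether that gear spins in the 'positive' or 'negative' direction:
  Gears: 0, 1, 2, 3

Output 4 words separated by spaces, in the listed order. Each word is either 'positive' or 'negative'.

Answer: positive negative negative positive

Derivation:
Gear 0 (driver): positive (depth 0)
  gear 1: meshes with gear 0 -> depth 1 -> negative (opposite of gear 0)
  gear 2: meshes with gear 0 -> depth 1 -> negative (opposite of gear 0)
  gear 3: meshes with gear 2 -> depth 2 -> positive (opposite of gear 2)
  gear 4: meshes with gear 3 -> depth 3 -> negative (opposite of gear 3)
Queried indices 0, 1, 2, 3 -> positive, negative, negative, positive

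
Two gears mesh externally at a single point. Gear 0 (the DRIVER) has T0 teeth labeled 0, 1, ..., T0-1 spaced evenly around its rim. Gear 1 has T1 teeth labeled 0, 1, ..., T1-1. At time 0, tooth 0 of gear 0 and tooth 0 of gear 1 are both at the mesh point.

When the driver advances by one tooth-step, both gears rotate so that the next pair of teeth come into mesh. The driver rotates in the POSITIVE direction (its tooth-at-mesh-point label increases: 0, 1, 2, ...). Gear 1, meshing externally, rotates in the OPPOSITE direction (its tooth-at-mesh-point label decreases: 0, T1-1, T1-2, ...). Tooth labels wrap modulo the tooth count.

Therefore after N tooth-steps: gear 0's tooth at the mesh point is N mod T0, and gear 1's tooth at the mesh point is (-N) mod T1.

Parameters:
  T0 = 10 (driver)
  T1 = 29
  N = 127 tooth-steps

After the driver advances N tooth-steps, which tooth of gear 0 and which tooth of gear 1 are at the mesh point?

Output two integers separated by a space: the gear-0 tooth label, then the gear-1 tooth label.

Gear 0 (driver, T0=10): tooth at mesh = N mod T0
  127 = 12 * 10 + 7, so 127 mod 10 = 7
  gear 0 tooth = 7
Gear 1 (driven, T1=29): tooth at mesh = (-N) mod T1
  127 = 4 * 29 + 11, so 127 mod 29 = 11
  (-127) mod 29 = (-11) mod 29 = 29 - 11 = 18
Mesh after 127 steps: gear-0 tooth 7 meets gear-1 tooth 18

Answer: 7 18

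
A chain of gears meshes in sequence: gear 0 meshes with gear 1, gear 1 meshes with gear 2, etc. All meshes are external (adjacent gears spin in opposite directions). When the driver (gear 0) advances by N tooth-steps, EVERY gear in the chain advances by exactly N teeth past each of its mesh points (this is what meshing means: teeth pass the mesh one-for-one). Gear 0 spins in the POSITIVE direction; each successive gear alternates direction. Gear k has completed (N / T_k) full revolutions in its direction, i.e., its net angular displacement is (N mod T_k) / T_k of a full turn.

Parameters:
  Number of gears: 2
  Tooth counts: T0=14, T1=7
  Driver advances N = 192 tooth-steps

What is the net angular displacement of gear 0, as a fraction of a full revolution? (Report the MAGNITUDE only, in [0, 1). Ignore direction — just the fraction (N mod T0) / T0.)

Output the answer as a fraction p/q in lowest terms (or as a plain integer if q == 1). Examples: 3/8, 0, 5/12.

Answer: 5/7

Derivation:
Chain of 2 gears, tooth counts: [14, 7]
  gear 0: T0=14, direction=positive, advance = 192 mod 14 = 10 teeth = 10/14 turn
  gear 1: T1=7, direction=negative, advance = 192 mod 7 = 3 teeth = 3/7 turn
Gear 0: 192 mod 14 = 10
Fraction = 10 / 14 = 5/7 (gcd(10,14)=2) = 5/7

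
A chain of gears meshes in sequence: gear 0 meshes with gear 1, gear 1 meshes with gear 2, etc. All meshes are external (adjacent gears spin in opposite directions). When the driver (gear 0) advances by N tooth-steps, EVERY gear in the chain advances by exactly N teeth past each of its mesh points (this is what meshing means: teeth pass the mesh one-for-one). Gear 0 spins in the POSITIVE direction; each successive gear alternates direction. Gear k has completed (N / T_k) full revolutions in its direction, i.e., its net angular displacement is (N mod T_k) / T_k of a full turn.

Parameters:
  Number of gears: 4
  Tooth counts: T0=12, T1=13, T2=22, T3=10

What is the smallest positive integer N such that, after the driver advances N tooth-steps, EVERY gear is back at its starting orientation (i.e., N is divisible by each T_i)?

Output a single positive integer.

Answer: 8580

Derivation:
Gear k returns to start when N is a multiple of T_k.
All gears at start simultaneously when N is a common multiple of [12, 13, 22, 10]; the smallest such N is lcm(12, 13, 22, 10).
Start: lcm = T0 = 12
Fold in T1=13: gcd(12, 13) = 1; lcm(12, 13) = 12 * 13 / 1 = 156 / 1 = 156
Fold in T2=22: gcd(156, 22) = 2; lcm(156, 22) = 156 * 22 / 2 = 3432 / 2 = 1716
Fold in T3=10: gcd(1716, 10) = 2; lcm(1716, 10) = 1716 * 10 / 2 = 17160 / 2 = 8580
Full cycle length = 8580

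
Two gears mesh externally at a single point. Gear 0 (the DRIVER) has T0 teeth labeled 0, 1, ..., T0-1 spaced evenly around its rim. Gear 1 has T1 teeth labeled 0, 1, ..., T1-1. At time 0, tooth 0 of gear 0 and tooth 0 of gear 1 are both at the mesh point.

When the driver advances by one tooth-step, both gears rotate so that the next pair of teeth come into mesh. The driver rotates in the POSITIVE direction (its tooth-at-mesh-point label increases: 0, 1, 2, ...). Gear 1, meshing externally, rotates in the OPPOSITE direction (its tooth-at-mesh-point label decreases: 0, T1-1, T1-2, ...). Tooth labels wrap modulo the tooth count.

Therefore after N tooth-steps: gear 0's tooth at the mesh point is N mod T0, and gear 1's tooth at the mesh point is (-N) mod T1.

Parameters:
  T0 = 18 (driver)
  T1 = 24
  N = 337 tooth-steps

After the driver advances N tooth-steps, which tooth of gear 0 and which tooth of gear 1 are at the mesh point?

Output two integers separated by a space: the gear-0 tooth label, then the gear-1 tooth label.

Gear 0 (driver, T0=18): tooth at mesh = N mod T0
  337 = 18 * 18 + 13, so 337 mod 18 = 13
  gear 0 tooth = 13
Gear 1 (driven, T1=24): tooth at mesh = (-N) mod T1
  337 = 14 * 24 + 1, so 337 mod 24 = 1
  (-337) mod 24 = (-1) mod 24 = 24 - 1 = 23
Mesh after 337 steps: gear-0 tooth 13 meets gear-1 tooth 23

Answer: 13 23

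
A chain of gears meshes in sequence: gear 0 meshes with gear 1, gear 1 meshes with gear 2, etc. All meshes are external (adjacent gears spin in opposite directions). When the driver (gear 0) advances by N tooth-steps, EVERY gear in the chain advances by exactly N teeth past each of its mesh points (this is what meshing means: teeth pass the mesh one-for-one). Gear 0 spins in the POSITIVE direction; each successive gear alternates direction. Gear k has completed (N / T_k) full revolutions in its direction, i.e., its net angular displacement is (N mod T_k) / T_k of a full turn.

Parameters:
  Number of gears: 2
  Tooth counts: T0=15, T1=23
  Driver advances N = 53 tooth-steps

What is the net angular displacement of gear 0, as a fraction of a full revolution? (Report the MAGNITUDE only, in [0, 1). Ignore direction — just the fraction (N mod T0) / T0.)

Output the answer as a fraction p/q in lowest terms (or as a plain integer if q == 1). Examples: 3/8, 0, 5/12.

Chain of 2 gears, tooth counts: [15, 23]
  gear 0: T0=15, direction=positive, advance = 53 mod 15 = 8 teeth = 8/15 turn
  gear 1: T1=23, direction=negative, advance = 53 mod 23 = 7 teeth = 7/23 turn
Gear 0: 53 mod 15 = 8
Fraction = 8 / 15 = 8/15 (gcd(8,15)=1) = 8/15

Answer: 8/15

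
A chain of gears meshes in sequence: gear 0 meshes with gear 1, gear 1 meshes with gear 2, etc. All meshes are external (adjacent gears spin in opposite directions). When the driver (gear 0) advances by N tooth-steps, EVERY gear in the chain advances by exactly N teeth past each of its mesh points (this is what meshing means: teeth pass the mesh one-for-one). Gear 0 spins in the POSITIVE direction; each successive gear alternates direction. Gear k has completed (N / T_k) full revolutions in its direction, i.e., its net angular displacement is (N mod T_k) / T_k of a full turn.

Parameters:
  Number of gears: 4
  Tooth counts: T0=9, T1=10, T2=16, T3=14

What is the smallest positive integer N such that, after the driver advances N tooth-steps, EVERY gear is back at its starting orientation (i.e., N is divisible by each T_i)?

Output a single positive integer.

Answer: 5040

Derivation:
Gear k returns to start when N is a multiple of T_k.
All gears at start simultaneously when N is a common multiple of [9, 10, 16, 14]; the smallest such N is lcm(9, 10, 16, 14).
Start: lcm = T0 = 9
Fold in T1=10: gcd(9, 10) = 1; lcm(9, 10) = 9 * 10 / 1 = 90 / 1 = 90
Fold in T2=16: gcd(90, 16) = 2; lcm(90, 16) = 90 * 16 / 2 = 1440 / 2 = 720
Fold in T3=14: gcd(720, 14) = 2; lcm(720, 14) = 720 * 14 / 2 = 10080 / 2 = 5040
Full cycle length = 5040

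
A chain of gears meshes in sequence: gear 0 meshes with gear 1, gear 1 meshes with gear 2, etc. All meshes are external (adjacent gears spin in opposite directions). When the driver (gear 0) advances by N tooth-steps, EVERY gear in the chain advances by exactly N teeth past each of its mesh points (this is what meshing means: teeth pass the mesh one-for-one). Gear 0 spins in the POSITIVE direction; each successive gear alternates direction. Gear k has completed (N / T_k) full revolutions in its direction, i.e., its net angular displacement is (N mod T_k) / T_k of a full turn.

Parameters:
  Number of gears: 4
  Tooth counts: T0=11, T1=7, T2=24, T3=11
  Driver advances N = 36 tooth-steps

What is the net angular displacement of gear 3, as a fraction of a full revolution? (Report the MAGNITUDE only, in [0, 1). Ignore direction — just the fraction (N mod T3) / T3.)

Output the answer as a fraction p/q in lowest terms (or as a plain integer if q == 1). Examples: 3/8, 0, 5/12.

Chain of 4 gears, tooth counts: [11, 7, 24, 11]
  gear 0: T0=11, direction=positive, advance = 36 mod 11 = 3 teeth = 3/11 turn
  gear 1: T1=7, direction=negative, advance = 36 mod 7 = 1 teeth = 1/7 turn
  gear 2: T2=24, direction=positive, advance = 36 mod 24 = 12 teeth = 12/24 turn
  gear 3: T3=11, direction=negative, advance = 36 mod 11 = 3 teeth = 3/11 turn
Gear 3: 36 mod 11 = 3
Fraction = 3 / 11 = 3/11 (gcd(3,11)=1) = 3/11

Answer: 3/11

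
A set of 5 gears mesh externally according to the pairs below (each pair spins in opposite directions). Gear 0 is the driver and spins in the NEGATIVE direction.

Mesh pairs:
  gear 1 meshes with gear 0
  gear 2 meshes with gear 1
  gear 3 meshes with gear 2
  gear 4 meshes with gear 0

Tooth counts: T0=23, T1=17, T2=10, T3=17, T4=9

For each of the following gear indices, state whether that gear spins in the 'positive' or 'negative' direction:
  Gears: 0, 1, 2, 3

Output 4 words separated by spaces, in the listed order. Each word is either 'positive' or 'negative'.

Answer: negative positive negative positive

Derivation:
Gear 0 (driver): negative (depth 0)
  gear 1: meshes with gear 0 -> depth 1 -> positive (opposite of gear 0)
  gear 2: meshes with gear 1 -> depth 2 -> negative (opposite of gear 1)
  gear 3: meshes with gear 2 -> depth 3 -> positive (opposite of gear 2)
  gear 4: meshes with gear 0 -> depth 1 -> positive (opposite of gear 0)
Queried indices 0, 1, 2, 3 -> negative, positive, negative, positive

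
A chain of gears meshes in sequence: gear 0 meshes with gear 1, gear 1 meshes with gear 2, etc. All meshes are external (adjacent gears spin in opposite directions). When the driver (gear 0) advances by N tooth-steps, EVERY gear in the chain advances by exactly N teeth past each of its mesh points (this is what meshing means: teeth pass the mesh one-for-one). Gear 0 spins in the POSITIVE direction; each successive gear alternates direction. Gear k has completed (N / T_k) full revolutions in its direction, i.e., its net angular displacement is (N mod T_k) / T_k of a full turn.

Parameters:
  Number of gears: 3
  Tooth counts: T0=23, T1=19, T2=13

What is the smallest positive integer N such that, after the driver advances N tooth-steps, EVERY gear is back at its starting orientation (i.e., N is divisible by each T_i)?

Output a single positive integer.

Gear k returns to start when N is a multiple of T_k.
All gears at start simultaneously when N is a common multiple of [23, 19, 13]; the smallest such N is lcm(23, 19, 13).
Start: lcm = T0 = 23
Fold in T1=19: gcd(23, 19) = 1; lcm(23, 19) = 23 * 19 / 1 = 437 / 1 = 437
Fold in T2=13: gcd(437, 13) = 1; lcm(437, 13) = 437 * 13 / 1 = 5681 / 1 = 5681
Full cycle length = 5681

Answer: 5681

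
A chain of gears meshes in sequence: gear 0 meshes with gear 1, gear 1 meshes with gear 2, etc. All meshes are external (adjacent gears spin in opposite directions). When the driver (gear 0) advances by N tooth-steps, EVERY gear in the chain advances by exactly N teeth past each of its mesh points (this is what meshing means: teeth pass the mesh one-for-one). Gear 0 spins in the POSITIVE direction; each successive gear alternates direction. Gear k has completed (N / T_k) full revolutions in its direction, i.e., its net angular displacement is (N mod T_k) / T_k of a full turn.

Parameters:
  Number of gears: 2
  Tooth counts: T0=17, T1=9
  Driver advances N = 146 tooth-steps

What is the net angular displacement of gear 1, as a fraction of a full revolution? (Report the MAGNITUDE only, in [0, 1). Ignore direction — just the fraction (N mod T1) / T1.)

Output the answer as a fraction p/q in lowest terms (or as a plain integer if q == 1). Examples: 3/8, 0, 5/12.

Chain of 2 gears, tooth counts: [17, 9]
  gear 0: T0=17, direction=positive, advance = 146 mod 17 = 10 teeth = 10/17 turn
  gear 1: T1=9, direction=negative, advance = 146 mod 9 = 2 teeth = 2/9 turn
Gear 1: 146 mod 9 = 2
Fraction = 2 / 9 = 2/9 (gcd(2,9)=1) = 2/9

Answer: 2/9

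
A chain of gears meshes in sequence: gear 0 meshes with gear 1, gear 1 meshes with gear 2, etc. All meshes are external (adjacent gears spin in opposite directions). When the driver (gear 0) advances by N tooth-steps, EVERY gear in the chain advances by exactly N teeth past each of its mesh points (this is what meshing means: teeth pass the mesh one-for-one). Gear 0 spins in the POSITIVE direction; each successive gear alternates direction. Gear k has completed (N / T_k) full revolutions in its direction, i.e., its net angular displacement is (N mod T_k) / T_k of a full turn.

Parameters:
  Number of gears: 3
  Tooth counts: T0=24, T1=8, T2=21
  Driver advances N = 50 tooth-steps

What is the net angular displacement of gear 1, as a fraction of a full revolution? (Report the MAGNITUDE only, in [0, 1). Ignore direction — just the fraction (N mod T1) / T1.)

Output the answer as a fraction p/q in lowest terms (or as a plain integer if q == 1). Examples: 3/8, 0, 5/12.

Answer: 1/4

Derivation:
Chain of 3 gears, tooth counts: [24, 8, 21]
  gear 0: T0=24, direction=positive, advance = 50 mod 24 = 2 teeth = 2/24 turn
  gear 1: T1=8, direction=negative, advance = 50 mod 8 = 2 teeth = 2/8 turn
  gear 2: T2=21, direction=positive, advance = 50 mod 21 = 8 teeth = 8/21 turn
Gear 1: 50 mod 8 = 2
Fraction = 2 / 8 = 1/4 (gcd(2,8)=2) = 1/4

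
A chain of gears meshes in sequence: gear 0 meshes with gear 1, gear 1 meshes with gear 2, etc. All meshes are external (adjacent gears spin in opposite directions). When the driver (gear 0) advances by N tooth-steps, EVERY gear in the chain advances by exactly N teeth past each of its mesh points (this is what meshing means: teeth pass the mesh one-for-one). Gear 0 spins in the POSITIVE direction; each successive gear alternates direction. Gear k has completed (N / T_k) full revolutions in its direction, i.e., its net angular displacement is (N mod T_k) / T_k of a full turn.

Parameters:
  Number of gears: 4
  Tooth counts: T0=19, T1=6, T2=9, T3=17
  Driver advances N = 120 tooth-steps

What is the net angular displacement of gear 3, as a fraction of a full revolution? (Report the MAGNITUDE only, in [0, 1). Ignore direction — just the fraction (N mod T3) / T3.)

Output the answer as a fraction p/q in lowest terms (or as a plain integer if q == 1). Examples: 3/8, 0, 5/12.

Answer: 1/17

Derivation:
Chain of 4 gears, tooth counts: [19, 6, 9, 17]
  gear 0: T0=19, direction=positive, advance = 120 mod 19 = 6 teeth = 6/19 turn
  gear 1: T1=6, direction=negative, advance = 120 mod 6 = 0 teeth = 0/6 turn
  gear 2: T2=9, direction=positive, advance = 120 mod 9 = 3 teeth = 3/9 turn
  gear 3: T3=17, direction=negative, advance = 120 mod 17 = 1 teeth = 1/17 turn
Gear 3: 120 mod 17 = 1
Fraction = 1 / 17 = 1/17 (gcd(1,17)=1) = 1/17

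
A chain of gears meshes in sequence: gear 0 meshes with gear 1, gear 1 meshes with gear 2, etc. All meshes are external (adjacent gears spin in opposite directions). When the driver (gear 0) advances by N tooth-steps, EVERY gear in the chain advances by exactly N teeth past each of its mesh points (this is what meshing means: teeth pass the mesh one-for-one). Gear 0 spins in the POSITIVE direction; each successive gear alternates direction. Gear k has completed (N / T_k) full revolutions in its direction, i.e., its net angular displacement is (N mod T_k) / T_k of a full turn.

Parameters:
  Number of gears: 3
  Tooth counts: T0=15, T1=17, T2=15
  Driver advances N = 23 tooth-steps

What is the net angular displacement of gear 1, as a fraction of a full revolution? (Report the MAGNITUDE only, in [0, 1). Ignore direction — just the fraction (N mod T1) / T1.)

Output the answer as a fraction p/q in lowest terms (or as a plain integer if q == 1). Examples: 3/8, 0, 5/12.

Chain of 3 gears, tooth counts: [15, 17, 15]
  gear 0: T0=15, direction=positive, advance = 23 mod 15 = 8 teeth = 8/15 turn
  gear 1: T1=17, direction=negative, advance = 23 mod 17 = 6 teeth = 6/17 turn
  gear 2: T2=15, direction=positive, advance = 23 mod 15 = 8 teeth = 8/15 turn
Gear 1: 23 mod 17 = 6
Fraction = 6 / 17 = 6/17 (gcd(6,17)=1) = 6/17

Answer: 6/17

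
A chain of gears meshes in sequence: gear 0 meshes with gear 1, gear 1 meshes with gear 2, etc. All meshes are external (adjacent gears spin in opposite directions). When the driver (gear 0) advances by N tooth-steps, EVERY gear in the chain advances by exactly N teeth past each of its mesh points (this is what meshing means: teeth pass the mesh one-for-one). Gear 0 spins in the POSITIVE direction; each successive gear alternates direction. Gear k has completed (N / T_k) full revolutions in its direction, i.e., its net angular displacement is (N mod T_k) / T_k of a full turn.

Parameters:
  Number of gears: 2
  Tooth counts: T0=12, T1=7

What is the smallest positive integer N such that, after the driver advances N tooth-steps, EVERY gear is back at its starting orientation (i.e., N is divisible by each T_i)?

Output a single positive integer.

Answer: 84

Derivation:
Gear k returns to start when N is a multiple of T_k.
All gears at start simultaneously when N is a common multiple of [12, 7]; the smallest such N is lcm(12, 7).
Start: lcm = T0 = 12
Fold in T1=7: gcd(12, 7) = 1; lcm(12, 7) = 12 * 7 / 1 = 84 / 1 = 84
Full cycle length = 84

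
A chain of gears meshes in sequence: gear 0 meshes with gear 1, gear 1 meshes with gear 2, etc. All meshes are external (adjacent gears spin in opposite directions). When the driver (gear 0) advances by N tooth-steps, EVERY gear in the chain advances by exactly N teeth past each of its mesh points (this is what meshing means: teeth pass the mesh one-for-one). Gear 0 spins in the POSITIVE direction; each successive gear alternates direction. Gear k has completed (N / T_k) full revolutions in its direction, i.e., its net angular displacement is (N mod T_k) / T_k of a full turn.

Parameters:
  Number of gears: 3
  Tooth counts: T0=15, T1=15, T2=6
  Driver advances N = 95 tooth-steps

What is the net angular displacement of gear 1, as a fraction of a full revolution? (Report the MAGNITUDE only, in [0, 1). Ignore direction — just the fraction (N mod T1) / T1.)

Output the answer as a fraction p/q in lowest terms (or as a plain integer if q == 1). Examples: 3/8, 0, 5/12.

Answer: 1/3

Derivation:
Chain of 3 gears, tooth counts: [15, 15, 6]
  gear 0: T0=15, direction=positive, advance = 95 mod 15 = 5 teeth = 5/15 turn
  gear 1: T1=15, direction=negative, advance = 95 mod 15 = 5 teeth = 5/15 turn
  gear 2: T2=6, direction=positive, advance = 95 mod 6 = 5 teeth = 5/6 turn
Gear 1: 95 mod 15 = 5
Fraction = 5 / 15 = 1/3 (gcd(5,15)=5) = 1/3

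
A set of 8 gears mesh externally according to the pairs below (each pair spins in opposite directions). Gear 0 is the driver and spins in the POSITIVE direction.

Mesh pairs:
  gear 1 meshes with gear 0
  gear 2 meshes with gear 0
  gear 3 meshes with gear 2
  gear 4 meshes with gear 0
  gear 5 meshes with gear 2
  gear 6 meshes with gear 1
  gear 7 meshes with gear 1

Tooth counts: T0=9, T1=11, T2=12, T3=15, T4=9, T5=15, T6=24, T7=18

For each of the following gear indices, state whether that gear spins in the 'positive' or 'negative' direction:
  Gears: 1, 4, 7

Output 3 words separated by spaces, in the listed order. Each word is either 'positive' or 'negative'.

Answer: negative negative positive

Derivation:
Gear 0 (driver): positive (depth 0)
  gear 1: meshes with gear 0 -> depth 1 -> negative (opposite of gear 0)
  gear 2: meshes with gear 0 -> depth 1 -> negative (opposite of gear 0)
  gear 3: meshes with gear 2 -> depth 2 -> positive (opposite of gear 2)
  gear 4: meshes with gear 0 -> depth 1 -> negative (opposite of gear 0)
  gear 5: meshes with gear 2 -> depth 2 -> positive (opposite of gear 2)
  gear 6: meshes with gear 1 -> depth 2 -> positive (opposite of gear 1)
  gear 7: meshes with gear 1 -> depth 2 -> positive (opposite of gear 1)
Queried indices 1, 4, 7 -> negative, negative, positive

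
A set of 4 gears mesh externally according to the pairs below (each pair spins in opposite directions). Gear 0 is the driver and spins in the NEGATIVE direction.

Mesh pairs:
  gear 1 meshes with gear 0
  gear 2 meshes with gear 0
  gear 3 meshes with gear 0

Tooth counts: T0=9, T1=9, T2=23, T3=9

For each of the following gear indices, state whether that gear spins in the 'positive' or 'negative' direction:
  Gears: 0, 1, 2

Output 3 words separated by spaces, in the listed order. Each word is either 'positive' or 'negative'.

Answer: negative positive positive

Derivation:
Gear 0 (driver): negative (depth 0)
  gear 1: meshes with gear 0 -> depth 1 -> positive (opposite of gear 0)
  gear 2: meshes with gear 0 -> depth 1 -> positive (opposite of gear 0)
  gear 3: meshes with gear 0 -> depth 1 -> positive (opposite of gear 0)
Queried indices 0, 1, 2 -> negative, positive, positive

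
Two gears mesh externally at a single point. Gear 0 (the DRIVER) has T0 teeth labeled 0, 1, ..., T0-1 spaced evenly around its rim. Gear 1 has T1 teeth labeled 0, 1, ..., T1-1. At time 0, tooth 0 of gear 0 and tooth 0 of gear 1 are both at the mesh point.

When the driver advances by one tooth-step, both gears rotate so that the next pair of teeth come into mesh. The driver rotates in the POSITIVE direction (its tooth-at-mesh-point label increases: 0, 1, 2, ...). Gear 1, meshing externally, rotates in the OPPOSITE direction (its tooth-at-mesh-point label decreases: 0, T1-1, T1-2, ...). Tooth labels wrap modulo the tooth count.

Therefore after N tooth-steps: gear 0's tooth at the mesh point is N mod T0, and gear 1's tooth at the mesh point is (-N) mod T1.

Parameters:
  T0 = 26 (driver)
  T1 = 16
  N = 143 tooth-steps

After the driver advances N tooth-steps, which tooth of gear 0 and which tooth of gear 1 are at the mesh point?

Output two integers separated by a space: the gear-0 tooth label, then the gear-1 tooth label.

Answer: 13 1

Derivation:
Gear 0 (driver, T0=26): tooth at mesh = N mod T0
  143 = 5 * 26 + 13, so 143 mod 26 = 13
  gear 0 tooth = 13
Gear 1 (driven, T1=16): tooth at mesh = (-N) mod T1
  143 = 8 * 16 + 15, so 143 mod 16 = 15
  (-143) mod 16 = (-15) mod 16 = 16 - 15 = 1
Mesh after 143 steps: gear-0 tooth 13 meets gear-1 tooth 1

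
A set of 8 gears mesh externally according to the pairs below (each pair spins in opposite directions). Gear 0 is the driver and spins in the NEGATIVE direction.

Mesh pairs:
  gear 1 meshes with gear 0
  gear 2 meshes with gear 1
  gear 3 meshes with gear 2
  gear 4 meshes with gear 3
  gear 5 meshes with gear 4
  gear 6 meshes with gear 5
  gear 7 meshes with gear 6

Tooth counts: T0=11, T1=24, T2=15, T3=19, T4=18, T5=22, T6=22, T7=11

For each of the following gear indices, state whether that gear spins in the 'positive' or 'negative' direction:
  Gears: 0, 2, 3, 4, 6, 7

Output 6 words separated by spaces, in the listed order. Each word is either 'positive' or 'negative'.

Answer: negative negative positive negative negative positive

Derivation:
Gear 0 (driver): negative (depth 0)
  gear 1: meshes with gear 0 -> depth 1 -> positive (opposite of gear 0)
  gear 2: meshes with gear 1 -> depth 2 -> negative (opposite of gear 1)
  gear 3: meshes with gear 2 -> depth 3 -> positive (opposite of gear 2)
  gear 4: meshes with gear 3 -> depth 4 -> negative (opposite of gear 3)
  gear 5: meshes with gear 4 -> depth 5 -> positive (opposite of gear 4)
  gear 6: meshes with gear 5 -> depth 6 -> negative (opposite of gear 5)
  gear 7: meshes with gear 6 -> depth 7 -> positive (opposite of gear 6)
Queried indices 0, 2, 3, 4, 6, 7 -> negative, negative, positive, negative, negative, positive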